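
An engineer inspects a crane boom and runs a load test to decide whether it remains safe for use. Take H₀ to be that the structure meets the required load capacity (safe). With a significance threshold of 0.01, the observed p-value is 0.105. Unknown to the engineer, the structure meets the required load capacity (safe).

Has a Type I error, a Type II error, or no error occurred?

Since p = 0.105 ≥ α = 0.01, H₀ is not rejected.
H₀ is true (actually the structure meets the required load capacity (safe)).
The decision matches the true state — no error.

Neither — the decision is correct.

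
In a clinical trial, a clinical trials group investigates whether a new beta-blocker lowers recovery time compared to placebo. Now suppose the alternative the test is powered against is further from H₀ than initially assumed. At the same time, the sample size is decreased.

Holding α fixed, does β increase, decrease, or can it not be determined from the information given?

Cannot be determined from the information given.

The first change alone would make β decrease; the second alone would make β increase. Which effect dominates depends on the magnitudes, which are not given.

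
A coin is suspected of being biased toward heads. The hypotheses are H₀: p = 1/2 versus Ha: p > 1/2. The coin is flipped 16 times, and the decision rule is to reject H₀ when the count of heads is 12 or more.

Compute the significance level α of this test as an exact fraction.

2517/65536

The Type I error probability is α = P(Y ≥ 12) computed under H₀, where Y ~ Binomial(16, 1/2).
P(Y ≥ 12) = [C(16,12) + C(16,13) + C(16,14) + C(16,15) + C(16,16)] / 2^16 = (1820 + 560 + 120 + 16 + 1) / 65536 = 2517/65536.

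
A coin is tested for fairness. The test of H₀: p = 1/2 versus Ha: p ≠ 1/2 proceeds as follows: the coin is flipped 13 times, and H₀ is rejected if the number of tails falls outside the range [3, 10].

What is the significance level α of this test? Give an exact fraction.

23/1024

α = P(X ≤ 2 or X ≥ 11 | p = 1/2), X ~ Binomial(13, 1/2).
The two tails are symmetric, so α = 2·(1 + 13 + 78)/2^13 = 184/8192 = 23/1024.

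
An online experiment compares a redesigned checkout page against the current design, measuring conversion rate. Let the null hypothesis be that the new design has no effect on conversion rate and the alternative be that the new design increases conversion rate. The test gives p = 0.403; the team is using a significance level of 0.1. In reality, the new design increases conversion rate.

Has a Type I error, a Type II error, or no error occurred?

Since p = 0.403 ≥ α = 0.1, H₀ is not rejected.
H₀ is false (actually the new design increases conversion rate).
Failing to reject a false H₀ is a Type II error.

Type II error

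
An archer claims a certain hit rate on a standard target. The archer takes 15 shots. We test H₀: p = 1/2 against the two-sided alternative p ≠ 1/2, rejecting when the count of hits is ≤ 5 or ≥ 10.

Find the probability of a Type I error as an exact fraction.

α = P(Y ≤ 5 or Y ≥ 10 | p = 1/2), Y ~ Binomial(15, 1/2).
Each tail has probability (1 + 15 + 105 + 455 + 1365 + 3003)/32768; doubling gives α = 9888/32768 = 309/1024.

309/1024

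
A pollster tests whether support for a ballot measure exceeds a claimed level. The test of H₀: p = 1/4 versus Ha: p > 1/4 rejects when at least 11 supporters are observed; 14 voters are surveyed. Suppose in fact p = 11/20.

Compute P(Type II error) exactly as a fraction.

767413934602409223/819200000000000000

Under the alternative p = 11/20, K ~ Binomial(14, 11/20); β is the probability the test does not reject, P(K < 11).
Equivalently, β = 1 − P(K ≥ 11) = 767413934602409223/819200000000000000.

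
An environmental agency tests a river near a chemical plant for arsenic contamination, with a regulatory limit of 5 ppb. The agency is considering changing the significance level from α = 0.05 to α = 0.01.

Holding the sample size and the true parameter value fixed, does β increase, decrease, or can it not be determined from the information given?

Lowering α raises the bar for rejection; under Ha, the test now fails to reject on outcomes it previously would have rejected.

It increases.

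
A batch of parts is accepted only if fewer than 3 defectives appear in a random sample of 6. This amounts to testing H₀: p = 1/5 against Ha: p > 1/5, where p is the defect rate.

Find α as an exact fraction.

Under H₀, S ~ Binomial(6, 1/5); the Type I error rate is P(S ≥ 3).
Computing the lower-tail complement: 1 − 2816/3125 = 309/3125.

309/3125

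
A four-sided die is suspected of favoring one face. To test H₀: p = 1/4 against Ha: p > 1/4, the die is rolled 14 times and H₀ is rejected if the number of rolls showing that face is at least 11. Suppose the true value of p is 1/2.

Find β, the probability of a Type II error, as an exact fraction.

7957/8192

A Type II error is failing to reject when Ha holds: with p = 1/2, β = P(Y ≤ 10).
Equivalently, β = 1 − P(Y ≥ 11) = 7957/8192.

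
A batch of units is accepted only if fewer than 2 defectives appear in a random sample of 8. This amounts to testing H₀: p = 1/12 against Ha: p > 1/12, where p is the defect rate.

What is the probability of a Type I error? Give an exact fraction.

α = P(reject H₀ | H₀ true) = P(Y ≥ 2 | p = 1/12), Y ~ Binomial(8, 1/12).
Via the complement, α = 1 − Σ_{j=0}^{1} C(8,j)(1/12)^j(11/12)^{8-j} = 59725447/429981696.

59725447/429981696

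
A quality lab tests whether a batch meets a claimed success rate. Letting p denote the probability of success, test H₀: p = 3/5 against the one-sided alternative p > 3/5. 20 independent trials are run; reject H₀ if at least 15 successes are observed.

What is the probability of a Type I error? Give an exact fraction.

The Type I error probability is α = P(Y ≥ 15) computed under H₀, where Y ~ Binomial(20, 3/5).
Adding the binomial terms for j = 15 through 20 with p = 3/5 yields 11978051445297/95367431640625.

11978051445297/95367431640625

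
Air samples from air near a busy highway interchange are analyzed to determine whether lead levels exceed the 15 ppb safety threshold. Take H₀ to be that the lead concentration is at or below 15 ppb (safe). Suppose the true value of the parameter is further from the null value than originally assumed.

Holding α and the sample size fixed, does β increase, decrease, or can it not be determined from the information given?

A bigger departure from H₀ is easier for the test to detect, so it fails to reject less often.

It decreases.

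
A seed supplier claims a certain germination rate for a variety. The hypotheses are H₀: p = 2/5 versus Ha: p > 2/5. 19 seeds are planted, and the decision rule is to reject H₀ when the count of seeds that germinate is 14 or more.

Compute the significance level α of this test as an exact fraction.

58514210816/19073486328125

The Type I error probability is α = P(K ≥ 14) computed under H₀, where K ~ Binomial(19, 2/5).
Summing C(19,j)(2/5)^j(3/5)^{19−j} for j = 14,…,19 gives 58514210816/19073486328125.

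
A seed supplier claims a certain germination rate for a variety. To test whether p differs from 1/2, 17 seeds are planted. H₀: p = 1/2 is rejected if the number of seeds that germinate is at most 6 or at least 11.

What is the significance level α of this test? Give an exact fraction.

α = P(X ≤ 6 or X ≥ 11 | p = 1/2), X ~ Binomial(17, 1/2).
Each tail has probability (1 + 17 + 136 + 680 + 2380 + 6188 + 12376)/131072; doubling gives α = 43556/131072 = 10889/32768.

10889/32768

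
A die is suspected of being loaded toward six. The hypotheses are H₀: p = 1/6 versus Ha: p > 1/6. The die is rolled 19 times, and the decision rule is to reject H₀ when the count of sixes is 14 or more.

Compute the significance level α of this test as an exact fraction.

Under H₀, S ~ Binomial(19, 1/6), and α = P(S ≥ 14).
P(S ≥ 14) = Σ_{j=14}^{19} C(19,j)·(1/6)^j·(5/6)^{19-j} = 1620229/25389989167104.

1620229/25389989167104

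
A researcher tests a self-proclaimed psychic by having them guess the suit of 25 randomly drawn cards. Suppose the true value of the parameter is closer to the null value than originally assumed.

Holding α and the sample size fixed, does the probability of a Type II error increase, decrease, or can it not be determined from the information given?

When the true parameter is near the null value, the test has a harder time distinguishing Ha from H₀.

It increases.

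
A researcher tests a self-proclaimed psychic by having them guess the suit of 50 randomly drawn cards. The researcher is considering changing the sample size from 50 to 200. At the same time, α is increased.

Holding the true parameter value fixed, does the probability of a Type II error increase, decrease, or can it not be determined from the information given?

A larger sample reduces the standard error, pulling the sampling distribution under Ha further from the non-rejection region. Relaxing α lowers the evidence threshold; under Ha, outcomes that previously fell short now trigger rejection. Both changes push β in the same direction.

It decreases.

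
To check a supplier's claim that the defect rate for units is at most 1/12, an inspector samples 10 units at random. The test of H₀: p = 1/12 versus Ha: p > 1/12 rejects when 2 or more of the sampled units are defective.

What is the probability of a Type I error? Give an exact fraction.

Under H₀, Y ~ Binomial(10, 1/12); the Type I error rate is P(Y ≥ 2).
Via the complement, α = 1 − Σ_{j=0}^{1} C(10,j)(1/12)^j(11/12)^{10-j} = 4133487571/20639121408.

4133487571/20639121408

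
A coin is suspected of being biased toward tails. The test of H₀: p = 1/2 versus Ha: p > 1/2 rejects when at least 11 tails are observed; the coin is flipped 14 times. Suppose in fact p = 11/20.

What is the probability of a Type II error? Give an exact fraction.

767413934602409223/819200000000000000

Under the alternative p = 11/20, X ~ Binomial(14, 11/20); β is the probability the test does not reject, P(X < 11).
Equivalently, β = 1 − P(X ≥ 11) = 767413934602409223/819200000000000000.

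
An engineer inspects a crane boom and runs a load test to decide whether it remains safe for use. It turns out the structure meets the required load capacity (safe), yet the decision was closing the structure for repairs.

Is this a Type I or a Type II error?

The null hypothesis here is that the structure meets the required load capacity (safe).
'Closing the structure for repairs' corresponds to rejecting H₀.
H₀ was rejected but H₀ is true — a Type I error (false positive).

Type I error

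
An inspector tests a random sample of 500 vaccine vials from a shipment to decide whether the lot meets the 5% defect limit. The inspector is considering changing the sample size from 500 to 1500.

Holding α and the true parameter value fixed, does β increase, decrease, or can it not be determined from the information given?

A larger sample reduces the standard error, pulling the sampling distribution under Ha further from the non-rejection region.

It decreases.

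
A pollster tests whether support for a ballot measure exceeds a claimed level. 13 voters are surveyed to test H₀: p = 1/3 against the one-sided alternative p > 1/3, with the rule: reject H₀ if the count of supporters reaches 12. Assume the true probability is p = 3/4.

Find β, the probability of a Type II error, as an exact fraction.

β = P(fail to reject H₀ | Ha true) = P(Y ≤ 11 | p = 3/4), Y ~ Binomial(13, 3/4).
Adding the binomial probabilities P(Y=0)+…+P(Y=11) at p = 3/4 gives 3662863/4194304.

3662863/4194304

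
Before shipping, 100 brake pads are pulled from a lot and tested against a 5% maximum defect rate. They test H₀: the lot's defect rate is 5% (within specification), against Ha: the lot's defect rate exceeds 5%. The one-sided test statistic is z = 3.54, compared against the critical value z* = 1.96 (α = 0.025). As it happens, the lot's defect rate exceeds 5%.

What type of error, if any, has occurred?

Since z = 3.54 > z* = 1.96, H₀ is rejected.
H₀ is false (actually the lot's defect rate exceeds 5%).
The decision matches the true state — no error.

No error — this is a correct decision.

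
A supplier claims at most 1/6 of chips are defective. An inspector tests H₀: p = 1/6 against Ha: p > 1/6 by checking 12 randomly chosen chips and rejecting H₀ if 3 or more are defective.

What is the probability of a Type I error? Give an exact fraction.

702172961/2176782336

The significance level is the probability, assuming p = 1/6, of seeing 3 or more defectives in 12 draws.
Computing the lower-tail complement: 1 − 1474609375/2176782336 = 702172961/2176782336.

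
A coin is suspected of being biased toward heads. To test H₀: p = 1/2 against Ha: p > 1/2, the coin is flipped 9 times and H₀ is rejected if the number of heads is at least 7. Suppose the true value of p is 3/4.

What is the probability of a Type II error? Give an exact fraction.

A Type II error is failing to reject when Ha holds: with p = 3/4, β = P(X ≤ 6).
Equivalently, β = 1 − P(X ≥ 7) = 13085/32768.

13085/32768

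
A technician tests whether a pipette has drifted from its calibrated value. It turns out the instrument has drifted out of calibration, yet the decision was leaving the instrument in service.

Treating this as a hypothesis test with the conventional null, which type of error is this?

The null hypothesis here is that the instrument is correctly calibrated.
'Leaving the instrument in service' corresponds to failing to reject H₀.
H₀ was not rejected but H₀ is false — a Type II error (false negative).

Type II error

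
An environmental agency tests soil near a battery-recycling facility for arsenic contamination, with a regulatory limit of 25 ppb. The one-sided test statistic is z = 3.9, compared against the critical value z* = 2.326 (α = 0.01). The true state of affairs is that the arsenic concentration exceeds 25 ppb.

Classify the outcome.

Neither — the decision is correct.

The conventional null hypothesis is that the arsenic concentration is at or below 25 ppb (safe).
Since z = 3.9 > z* = 2.326, H₀ is rejected.
H₀ is false (actually the arsenic concentration exceeds 25 ppb).
The decision matches the true state — no error.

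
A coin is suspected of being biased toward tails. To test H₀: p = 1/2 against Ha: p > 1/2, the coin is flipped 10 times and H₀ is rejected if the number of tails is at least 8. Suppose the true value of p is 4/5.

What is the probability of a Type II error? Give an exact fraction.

3146489/9765625

A Type II error is failing to reject when Ha holds: with p = 4/5, β = P(X ≤ 7).
Summing C(10,j)·(4/5)^j·(1/5)^{10-j} for j = 0..7 gives 3146489/9765625.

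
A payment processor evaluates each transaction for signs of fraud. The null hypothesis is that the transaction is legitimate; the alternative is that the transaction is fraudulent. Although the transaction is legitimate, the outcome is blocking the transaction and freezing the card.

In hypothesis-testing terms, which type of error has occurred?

Type I error

'Blocking the transaction and freezing the card' corresponds to rejecting H₀.
H₀ was rejected but H₀ is true — a Type I error (false positive).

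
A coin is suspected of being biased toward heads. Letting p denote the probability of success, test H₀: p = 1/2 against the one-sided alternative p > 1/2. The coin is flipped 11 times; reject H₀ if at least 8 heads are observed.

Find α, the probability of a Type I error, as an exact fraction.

29/256

The Type I error probability is α = P(K ≥ 8) computed under H₀, where K ~ Binomial(11, 1/2).
Summing the upper tail: (165 + 55 + 11 + 1) / 2^11 = 232/2048 = 29/256.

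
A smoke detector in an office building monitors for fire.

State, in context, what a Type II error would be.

With the conventional null hypothesis that there is no fire:
A Type II error is failing to reject H₀ when H₀ is false.
Here that means remaining silent when actually there is a fire.

A Type II error would mean concluding that there is no fire (or at least failing to establish that there is a fire) when in fact there is a fire.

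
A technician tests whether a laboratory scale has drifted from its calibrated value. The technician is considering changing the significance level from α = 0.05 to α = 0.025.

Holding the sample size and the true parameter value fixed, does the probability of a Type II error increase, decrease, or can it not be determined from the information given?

It increases.

Lowering α raises the bar for rejection; under Ha, the test now fails to reject on outcomes it previously would have rejected.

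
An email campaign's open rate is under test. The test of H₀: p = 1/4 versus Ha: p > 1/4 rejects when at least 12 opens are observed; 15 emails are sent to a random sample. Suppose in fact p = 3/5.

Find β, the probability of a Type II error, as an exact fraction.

Under the alternative p = 3/5, S ~ Binomial(15, 3/5); β is the probability the test does not reject, P(S < 12).
Adding the binomial probabilities P(S=0)+…+P(S=11) at p = 3/5 gives 27755679248/30517578125.

27755679248/30517578125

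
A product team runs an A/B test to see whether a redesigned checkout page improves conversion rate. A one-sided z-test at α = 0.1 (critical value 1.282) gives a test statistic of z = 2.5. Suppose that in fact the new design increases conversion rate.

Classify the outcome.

No error — this is a correct decision.

The conventional null hypothesis is that the new design has no effect on conversion rate.
Since z = 2.5 > z* = 1.282, H₀ is rejected.
H₀ is false (actually the new design increases conversion rate).
The decision matches the true state — no error.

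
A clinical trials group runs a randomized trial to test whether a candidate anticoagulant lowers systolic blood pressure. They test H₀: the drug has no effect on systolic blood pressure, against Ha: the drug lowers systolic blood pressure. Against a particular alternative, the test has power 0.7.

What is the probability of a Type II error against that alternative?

0.3

Power = 1 − β, so β = 1 − 0.7 = 0.3.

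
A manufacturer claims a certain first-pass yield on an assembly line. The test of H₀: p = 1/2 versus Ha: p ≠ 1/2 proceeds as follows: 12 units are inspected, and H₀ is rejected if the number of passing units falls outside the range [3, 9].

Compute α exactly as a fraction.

α = P(S ≤ 2 or S ≥ 10 | p = 1/2), S ~ Binomial(12, 1/2).
Each tail has probability (1 + 12 + 66)/4096; doubling gives α = 158/4096 = 79/2048.

79/2048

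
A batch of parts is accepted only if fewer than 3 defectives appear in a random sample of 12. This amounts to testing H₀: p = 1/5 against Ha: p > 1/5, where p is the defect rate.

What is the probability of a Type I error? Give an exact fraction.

The significance level is the probability, assuming p = 1/5, of seeing 3 or more defectives in 12 draws.
Computing the lower-tail complement: 1 − 27262976/48828125 = 21565149/48828125.

21565149/48828125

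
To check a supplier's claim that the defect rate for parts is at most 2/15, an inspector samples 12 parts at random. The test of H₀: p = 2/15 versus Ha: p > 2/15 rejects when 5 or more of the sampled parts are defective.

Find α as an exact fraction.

α = P(reject H₀ | H₀ true) = P(X ≥ 5 | p = 2/15), X ~ Binomial(12, 2/15).
Via the complement, α = 1 − Σ_{j=0}^{4} C(12,j)(2/15)^j(13/15)^{12-j} = 127817017088/8649755859375.

127817017088/8649755859375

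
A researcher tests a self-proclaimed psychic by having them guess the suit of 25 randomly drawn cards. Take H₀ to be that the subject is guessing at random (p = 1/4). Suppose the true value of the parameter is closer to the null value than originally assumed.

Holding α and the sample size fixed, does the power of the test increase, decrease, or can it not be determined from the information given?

When the true parameter is near the null value, the test has a harder time distinguishing Ha from H₀.
Since power = 1 − β and β increases, power decreases.

It decreases.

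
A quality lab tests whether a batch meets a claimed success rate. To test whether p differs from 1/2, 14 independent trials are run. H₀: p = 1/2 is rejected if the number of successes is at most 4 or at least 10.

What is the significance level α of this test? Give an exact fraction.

The significance level is the null-hypothesis probability of the rejection region {≤4} ∪ {≥10}.
The two tails are symmetric, so α = 2·(1 + 14 + 91 + 364 + 1001)/2^14 = 2942/16384 = 1471/8192.

1471/8192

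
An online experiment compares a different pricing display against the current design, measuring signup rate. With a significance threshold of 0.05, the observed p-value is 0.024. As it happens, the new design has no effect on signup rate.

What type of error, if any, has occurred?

Type I error

The conventional null hypothesis is that the new design has no effect on signup rate.
Since p = 0.024 < α = 0.05, H₀ is rejected.
H₀ is true (actually the new design has no effect on signup rate).
Rejecting a true H₀ is a Type I error.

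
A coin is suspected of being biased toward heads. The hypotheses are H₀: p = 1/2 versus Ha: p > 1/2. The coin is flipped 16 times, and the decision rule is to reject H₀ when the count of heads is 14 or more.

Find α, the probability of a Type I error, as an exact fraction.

137/65536

Under H₀, S ~ Binomial(16, 1/2), and α = P(S ≥ 14).
Summing the upper tail: (120 + 16 + 1) / 2^16 = 137/65536.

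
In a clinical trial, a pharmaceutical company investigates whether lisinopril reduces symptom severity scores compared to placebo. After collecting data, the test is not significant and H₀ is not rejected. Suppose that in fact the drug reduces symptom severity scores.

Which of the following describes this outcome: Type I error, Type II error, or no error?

Type II error

The conventional null hypothesis here is that the drug has no effect on symptom severity scores.
H₀ was not rejected, but H₀ is actually false.
Failing to reject a false null hypothesis is a Type II error (false negative).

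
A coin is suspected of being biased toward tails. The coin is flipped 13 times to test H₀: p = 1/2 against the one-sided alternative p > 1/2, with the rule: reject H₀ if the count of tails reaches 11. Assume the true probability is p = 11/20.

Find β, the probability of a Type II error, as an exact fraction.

β = P(fail to reject H₀ | Ha true) = P(Y ≤ 10 | p = 11/20), Y ~ Binomial(13, 11/20).
Equivalently, β = 1 − P(Y ≥ 11) = 39857841016429707/40960000000000000.

39857841016429707/40960000000000000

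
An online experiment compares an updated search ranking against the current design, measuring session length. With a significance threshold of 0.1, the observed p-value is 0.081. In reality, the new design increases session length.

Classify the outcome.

The conventional null hypothesis is that the new design has no effect on session length.
Since p = 0.081 < α = 0.1, H₀ is rejected.
H₀ is false (actually the new design increases session length).
The decision matches the true state — no error.

No error — this is a correct decision.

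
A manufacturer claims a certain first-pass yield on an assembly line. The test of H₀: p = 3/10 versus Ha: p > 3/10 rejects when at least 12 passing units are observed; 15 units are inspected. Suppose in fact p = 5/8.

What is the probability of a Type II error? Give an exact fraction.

Under the alternative p = 5/8, X ~ Binomial(15, 5/8); β is the probability the test does not reject, P(X < 12).
Summing C(15,j)·(5/8)^j·(3/8)^{15-j} for j = 0..11 gives 7681591069083/8796093022208.

7681591069083/8796093022208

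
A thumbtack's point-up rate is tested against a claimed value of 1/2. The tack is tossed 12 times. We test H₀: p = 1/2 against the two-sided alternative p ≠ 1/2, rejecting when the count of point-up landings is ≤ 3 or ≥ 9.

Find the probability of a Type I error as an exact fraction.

299/2048

The significance level is the null-hypothesis probability of the rejection region {≤3} ∪ {≥9}.
Each tail has probability (1 + 12 + 66 + 220)/4096; doubling gives α = 598/4096 = 299/2048.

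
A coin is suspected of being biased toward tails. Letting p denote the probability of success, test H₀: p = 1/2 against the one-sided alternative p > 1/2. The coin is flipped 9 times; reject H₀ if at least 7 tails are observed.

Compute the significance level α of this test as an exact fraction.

α = P(reject H₀ | H₀ true) = P(X ≥ 7 | p = 1/2), with X ~ Binomial(9, 1/2).
That's C(9,7) + C(9,8) + C(9,9) over 2^9, i.e. (36 + 9 + 1)/512 = 46/512 = 23/256.

23/256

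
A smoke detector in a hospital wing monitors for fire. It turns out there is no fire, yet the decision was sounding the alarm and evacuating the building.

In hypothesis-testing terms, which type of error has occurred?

The null hypothesis here is that there is no fire.
'Sounding the alarm and evacuating the building' corresponds to rejecting H₀.
H₀ was rejected but H₀ is true — a Type I error (false positive).

Type I error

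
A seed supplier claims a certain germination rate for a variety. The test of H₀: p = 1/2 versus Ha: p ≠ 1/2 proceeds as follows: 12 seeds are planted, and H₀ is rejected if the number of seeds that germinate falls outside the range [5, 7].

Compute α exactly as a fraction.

397/1024

Under H₀, K ~ Binomial(12, 1/2); α is the probability of landing in either tail, P(K ≤ 4) + P(K ≥ 8).
The two tails are symmetric, so α = 2·(1 + 12 + 66 + 220 + 495)/2^12 = 1588/4096 = 397/1024.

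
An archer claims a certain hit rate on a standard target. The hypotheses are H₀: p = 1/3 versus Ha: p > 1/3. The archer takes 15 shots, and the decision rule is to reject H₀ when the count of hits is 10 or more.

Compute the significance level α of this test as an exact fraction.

α = P(reject H₀ | H₀ true) = P(S ≥ 10 | p = 1/3), with S ~ Binomial(15, 1/3).
P(S ≥ 10) = Σ_{j=10}^{15} C(15,j)·(1/3)^j·(2/3)^{15-j} = 122027/14348907.

122027/14348907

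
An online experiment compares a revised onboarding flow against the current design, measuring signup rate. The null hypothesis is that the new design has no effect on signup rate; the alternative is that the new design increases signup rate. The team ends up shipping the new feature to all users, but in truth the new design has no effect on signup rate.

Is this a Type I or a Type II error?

'Shipping the new feature to all users' corresponds to rejecting H₀.
H₀ was rejected but H₀ is true — a Type I error (false positive).

Type I error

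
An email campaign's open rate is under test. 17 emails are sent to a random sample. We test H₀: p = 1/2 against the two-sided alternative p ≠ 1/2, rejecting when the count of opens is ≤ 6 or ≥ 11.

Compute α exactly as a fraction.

Under H₀, S ~ Binomial(17, 1/2); α is the probability of landing in either tail, P(S ≤ 6) + P(S ≥ 11).
By symmetry, α = 2·P(S ≤ 6) = 2·(1 + 17 + 136 + 680 + 2380 + 6188 + 12376)/131072 = 43556/131072 = 10889/32768.

10889/32768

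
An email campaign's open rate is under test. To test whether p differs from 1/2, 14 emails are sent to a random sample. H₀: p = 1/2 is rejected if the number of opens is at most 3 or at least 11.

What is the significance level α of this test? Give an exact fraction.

235/4096

Under H₀, K ~ Binomial(14, 1/2); α is the probability of landing in either tail, P(K ≤ 3) + P(K ≥ 11).
The two tails are symmetric, so α = 2·(1 + 14 + 91 + 364)/2^14 = 940/16384 = 235/4096.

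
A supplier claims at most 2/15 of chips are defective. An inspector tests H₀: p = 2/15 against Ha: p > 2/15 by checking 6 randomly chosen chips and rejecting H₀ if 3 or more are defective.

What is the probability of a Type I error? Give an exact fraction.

78928/2278125

Under H₀, K ~ Binomial(6, 2/15); the Type I error rate is P(K ≥ 3).
α = 1 − P(K ≤ 2) = 1 − 2199197/2278125 = 78928/2278125.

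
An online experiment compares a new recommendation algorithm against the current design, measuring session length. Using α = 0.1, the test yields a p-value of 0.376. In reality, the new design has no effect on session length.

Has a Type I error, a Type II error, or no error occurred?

No error (correct decision).

The conventional null hypothesis is that the new design has no effect on session length.
Since p = 0.376 ≥ α = 0.1, H₀ is not rejected.
H₀ is true (actually the new design has no effect on session length).
The decision matches the true state — no error.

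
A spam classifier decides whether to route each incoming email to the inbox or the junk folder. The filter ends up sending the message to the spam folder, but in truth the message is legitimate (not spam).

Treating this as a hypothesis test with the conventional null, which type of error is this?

The null hypothesis here is that the message is legitimate (not spam).
'Sending the message to the spam folder' corresponds to rejecting H₀.
H₀ was rejected but H₀ is true — a Type I error (false positive).

Type I error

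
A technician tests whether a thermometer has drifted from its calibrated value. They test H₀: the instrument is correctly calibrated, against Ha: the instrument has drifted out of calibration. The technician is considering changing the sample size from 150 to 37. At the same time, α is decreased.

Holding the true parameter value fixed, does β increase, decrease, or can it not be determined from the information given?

It increases.

Reducing n widens both sampling distributions, so the test has less ability to distinguish Ha from H₀. A smaller α moves the rejection region further into the tail. With the alternative true, more outcomes now fall outside the rejection region, so failing to reject becomes more likely. Both changes push β in the same direction.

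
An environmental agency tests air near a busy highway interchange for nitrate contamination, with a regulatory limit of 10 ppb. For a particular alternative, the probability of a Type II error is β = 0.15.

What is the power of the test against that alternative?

0.85

Power = 1 − β = 1 − 0.15 = 0.85.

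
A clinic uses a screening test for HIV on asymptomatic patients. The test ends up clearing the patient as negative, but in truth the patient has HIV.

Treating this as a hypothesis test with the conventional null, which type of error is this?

The null hypothesis here is that the patient does not have HIV.
'Clearing the patient as negative' corresponds to failing to reject H₀.
H₀ was not rejected but H₀ is false — a Type II error (false negative).

Type II error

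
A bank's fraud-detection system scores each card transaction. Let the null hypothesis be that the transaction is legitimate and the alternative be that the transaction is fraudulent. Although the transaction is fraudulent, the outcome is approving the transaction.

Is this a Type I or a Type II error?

Type II error

'Approving the transaction' corresponds to failing to reject H₀.
H₀ was not rejected but H₀ is false — a Type II error (false negative).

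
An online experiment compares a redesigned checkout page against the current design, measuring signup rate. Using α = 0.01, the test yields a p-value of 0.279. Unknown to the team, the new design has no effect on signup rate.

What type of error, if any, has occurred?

The conventional null hypothesis is that the new design has no effect on signup rate.
Since p = 0.279 ≥ α = 0.01, H₀ is not rejected.
H₀ is true (actually the new design has no effect on signup rate).
The decision matches the true state — no error.

No error (correct decision).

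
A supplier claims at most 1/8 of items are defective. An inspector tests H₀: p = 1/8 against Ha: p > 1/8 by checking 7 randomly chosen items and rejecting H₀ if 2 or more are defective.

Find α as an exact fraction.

225033/1048576

The significance level is the probability, assuming p = 1/8, of seeing 2 or more defectives in 7 draws.
Via the complement, α = 1 − Σ_{j=0}^{1} C(7,j)(1/8)^j(7/8)^{7-j} = 225033/1048576.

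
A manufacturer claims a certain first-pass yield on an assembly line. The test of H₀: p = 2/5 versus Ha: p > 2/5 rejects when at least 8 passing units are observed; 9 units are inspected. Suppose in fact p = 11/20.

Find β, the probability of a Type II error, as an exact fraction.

Under the alternative p = 11/20, X ~ Binomial(9, 11/20); β is the probability the test does not reject, P(X < 8).
Summing C(9,j)·(11/20)^j·(9/20)^{9-j} for j = 0..7 gives 123069745737/128000000000.

123069745737/128000000000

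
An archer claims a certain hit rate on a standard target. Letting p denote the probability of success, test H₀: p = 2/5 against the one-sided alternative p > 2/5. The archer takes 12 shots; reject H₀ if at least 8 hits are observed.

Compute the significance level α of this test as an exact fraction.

2798336/48828125

α = P(reject H₀ | H₀ true) = P(Y ≥ 8 | p = 2/5), with Y ~ Binomial(12, 2/5).
P(Y ≥ 8) = Σ_{j=8}^{12} C(12,j)·(2/5)^j·(3/5)^{12-j} = 2798336/48828125.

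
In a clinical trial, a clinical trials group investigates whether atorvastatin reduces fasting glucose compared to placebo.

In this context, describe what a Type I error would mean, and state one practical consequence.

A Type I error would mean concluding that the drug reduces fasting glucose when in fact the drug has no effect on fasting glucose. Consequence: an ineffective drug is approved and marketed, exposing patients to side effects with no benefit.

With the conventional null hypothesis that the drug has no effect on fasting glucose:
A Type I error is rejecting H₀ when H₀ is true.
Here that means concluding that the drug is effective when actually the drug has no effect on fasting glucose.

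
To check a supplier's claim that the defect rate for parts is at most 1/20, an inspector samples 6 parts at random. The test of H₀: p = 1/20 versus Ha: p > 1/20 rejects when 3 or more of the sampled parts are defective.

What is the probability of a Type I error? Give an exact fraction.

14271/6400000

The significance level is the probability, assuming p = 1/20, of seeing 3 or more defectives in 6 draws.
α = 1 − P(X ≤ 2) = 1 − 6385729/6400000 = 14271/6400000.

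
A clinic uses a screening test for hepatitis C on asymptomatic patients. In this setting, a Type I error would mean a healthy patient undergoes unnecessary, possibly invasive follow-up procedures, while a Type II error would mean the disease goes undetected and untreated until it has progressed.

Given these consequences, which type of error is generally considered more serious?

The Type II consequence (the disease goes undetected and untreated until it has progressed) is more severe than the Type I consequence (a healthy patient undergoes unnecessary, possibly invasive follow-up procedures).

Type II error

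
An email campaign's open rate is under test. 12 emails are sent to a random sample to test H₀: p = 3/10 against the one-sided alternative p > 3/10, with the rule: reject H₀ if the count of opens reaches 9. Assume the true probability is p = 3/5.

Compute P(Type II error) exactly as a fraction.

37825328/48828125

Under the alternative p = 3/5, Y ~ Binomial(12, 3/5); β is the probability the test does not reject, P(Y < 9).
Summing C(12,j)·(3/5)^j·(2/5)^{12-j} for j = 0..8 gives 37825328/48828125.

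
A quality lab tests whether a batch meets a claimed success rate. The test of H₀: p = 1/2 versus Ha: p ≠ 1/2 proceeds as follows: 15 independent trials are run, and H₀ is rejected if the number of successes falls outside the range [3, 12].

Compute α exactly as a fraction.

121/16384

α = P(S ≤ 2 or S ≥ 13 | p = 1/2), S ~ Binomial(15, 1/2).
By symmetry, α = 2·P(S ≤ 2) = 2·(1 + 15 + 105)/32768 = 242/32768 = 121/16384.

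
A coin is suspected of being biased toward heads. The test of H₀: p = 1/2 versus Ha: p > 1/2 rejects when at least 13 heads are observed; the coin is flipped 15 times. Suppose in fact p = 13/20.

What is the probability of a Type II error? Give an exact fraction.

30745097163070342213/32768000000000000000

A Type II error is failing to reject when Ha holds: with p = 13/20, β = P(S ≤ 12).
Summing C(15,j)·(13/20)^j·(7/20)^{15-j} for j = 0..12 gives 30745097163070342213/32768000000000000000.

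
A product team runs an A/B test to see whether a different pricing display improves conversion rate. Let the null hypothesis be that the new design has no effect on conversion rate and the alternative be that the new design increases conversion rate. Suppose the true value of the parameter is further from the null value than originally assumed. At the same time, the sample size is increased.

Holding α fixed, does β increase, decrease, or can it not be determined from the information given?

The further the true parameter sits from the null value, the more of the Ha sampling distribution falls in the rejection region. A larger sample reduces the standard error, pulling the sampling distribution under Ha further from the non-rejection region. Both changes push β in the same direction.

It decreases.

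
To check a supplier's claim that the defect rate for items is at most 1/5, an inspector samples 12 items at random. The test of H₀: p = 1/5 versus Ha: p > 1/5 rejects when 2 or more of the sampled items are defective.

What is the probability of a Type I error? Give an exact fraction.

Under H₀, X ~ Binomial(12, 1/5); the Type I error rate is P(X ≥ 2).
α = 1 − P(X ≤ 1) = 1 − 67108864/244140625 = 177031761/244140625.

177031761/244140625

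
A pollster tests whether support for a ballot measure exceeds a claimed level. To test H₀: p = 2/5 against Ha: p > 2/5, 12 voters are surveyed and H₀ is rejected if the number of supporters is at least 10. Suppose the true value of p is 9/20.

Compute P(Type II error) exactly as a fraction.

A Type II error is failing to reject when Ha holds: with p = 9/20, β = P(K ≤ 9).
Summing C(12,j)·(9/20)^j·(11/20)^{12-j} for j = 0..9 gives 812745962073749/819200000000000.

812745962073749/819200000000000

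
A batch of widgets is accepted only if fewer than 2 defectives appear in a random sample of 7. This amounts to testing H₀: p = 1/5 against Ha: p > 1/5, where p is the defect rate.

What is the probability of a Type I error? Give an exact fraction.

33069/78125

α = P(reject H₀ | H₀ true) = P(Y ≥ 2 | p = 1/5), Y ~ Binomial(7, 1/5).
Via the complement, α = 1 − Σ_{j=0}^{1} C(7,j)(1/5)^j(4/5)^{7-j} = 33069/78125.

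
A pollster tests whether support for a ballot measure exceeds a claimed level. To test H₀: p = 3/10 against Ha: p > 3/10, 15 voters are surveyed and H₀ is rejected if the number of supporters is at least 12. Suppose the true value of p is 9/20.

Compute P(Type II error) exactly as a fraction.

8140171073330835209/8192000000000000000

A Type II error is failing to reject when Ha holds: with p = 9/20, β = P(K ≤ 11).
Adding the binomial probabilities P(K=0)+…+P(K=11) at p = 9/20 gives 8140171073330835209/8192000000000000000.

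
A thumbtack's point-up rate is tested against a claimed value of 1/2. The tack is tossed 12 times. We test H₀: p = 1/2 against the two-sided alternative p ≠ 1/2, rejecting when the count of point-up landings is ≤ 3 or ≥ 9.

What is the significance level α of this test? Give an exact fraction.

Under H₀, K ~ Binomial(12, 1/2); α is the probability of landing in either tail, P(K ≤ 3) + P(K ≥ 9).
The two tails are symmetric, so α = 2·(1 + 12 + 66 + 220)/2^12 = 598/4096 = 299/2048.

299/2048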